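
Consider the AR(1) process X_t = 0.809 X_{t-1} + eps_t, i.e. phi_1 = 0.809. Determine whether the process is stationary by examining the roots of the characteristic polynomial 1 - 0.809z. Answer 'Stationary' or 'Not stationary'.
\text{Stationary}

The AR(p) characteristic polynomial is P(z) = 1 - 0.809z.
Stationarity requires all roots to lie outside the unit circle, i.e. |z| > 1 for every root.
This is linear in z: 1 + (-0.809) z = 0  =>  z = -1/(-0.809) = 1.236094,  |z| = 1.236094.
Moduli of all roots: 1.2361.
All moduli strictly greater than 1? Yes.
Verdict: Stationary.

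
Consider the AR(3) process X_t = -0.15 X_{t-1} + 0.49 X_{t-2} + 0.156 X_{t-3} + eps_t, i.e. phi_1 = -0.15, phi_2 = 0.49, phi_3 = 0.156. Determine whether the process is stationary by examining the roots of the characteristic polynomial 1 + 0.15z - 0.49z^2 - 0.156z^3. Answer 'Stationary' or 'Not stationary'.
\text{Stationary}

The AR(p) characteristic polynomial is P(z) = 1 + 0.15z - 0.49z^2 - 0.156z^3.
Stationarity requires all roots to lie outside the unit circle, i.e. |z| > 1 for every root.
Degree 3: look for a simple real root z0 first, then factor out (1 - z/z0) and solve the remaining quadratic.
Testing z0 = -2.5: P(-2.5) = 1 + (0.15)(-2.5) + (-0.49)(-2.5)^2 + (-0.156)(-2.5)^3
  = 1 + (-0.375) + (-3.0625) + (2.4375) = 0.  So z_0 = -2.5 is a root, |z_0| = 2.5.
Divide out the factor (1 + 0.4 z) = (1 - z/z0) (since 1/z0 = -0.4):
  P(z) = (1 + 0.4 z)(1 + (-0.25) z + (-0.39) z^2)
  [check: z-coef -0.25 - (-0.4) = 0.15; z^2-coef -0.39 - (-0.4)(-0.25) = -0.49; z^3-coef -(-0.4)(-0.39) = -0.156.]
Remaining roots from the quadratic factor 1 + (-0.25) z + (-0.39) z^2:
  Set 1 + (-0.25) z + (-0.39) z^2 = 0, i.e. a z^2 + b z + c = 0 with a = -0.39, b = -0.25, c = 1.
  Discriminant D = b^2 - 4ac = (-0.25)^2 - 4*(-0.39)*1 = 0.0625 - (-1.56) = 1.6225.
  D >= 0, so the roots are real: z = (-b +/- sqrt(D)) / (2a) = (0.25 +/- 1.273774) / (-0.78).
    z_1 = (0.25 + 1.273774) / (-0.78) = -1.9536,   |z_1| = 1.9536.
    z_2 = (0.25 - 1.273774) / (-0.78) = 1.3125,   |z_2| = 1.3125.
Moduli of all roots: 2.5000, 1.9536, 1.3125.
All moduli strictly greater than 1? Yes.
Verdict: Stationary.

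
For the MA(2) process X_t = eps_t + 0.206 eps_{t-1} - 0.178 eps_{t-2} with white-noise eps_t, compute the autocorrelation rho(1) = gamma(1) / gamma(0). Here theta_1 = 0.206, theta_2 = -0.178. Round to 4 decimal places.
\rho(1) = 0.1576

For an MA(q) process with theta_0 = 1, the autocovariance is
  gamma(k) = sigma^2 * sum_{i=0..q-k} theta_i * theta_{i+k},
and rho(k) = gamma(k) / gamma(0). Sigma^2 cancels.
  numerator   = (1)*(0.206) + (0.206)*(-0.178) = 0.169332.
  denominator = (1)^2 + (0.206)^2 + (-0.178)^2 = 1.07412.
  rho(1) = 0.169332 / 1.07412 = 0.1576.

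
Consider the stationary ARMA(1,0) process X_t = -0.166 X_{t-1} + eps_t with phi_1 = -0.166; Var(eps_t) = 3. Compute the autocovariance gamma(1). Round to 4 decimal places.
\gamma(1) = -0.5121

Multiply the model equation by X_{t-k} and take expectations. With theta_0 = psi_0 = 1 and psi_j the MA(infinity) weights, this gives
  gamma(k) - sum_i phi_i gamma(k-i) = c_k,
  c_k = sigma^2 * sum_{j=k..q} theta_j psi_{j-k}   (c_k = 0 for k > q),
using gamma(-m) = gamma(m).
Pure AR (q = 0): c_0 = sigma^2 = 3, c_k = 0 for k >= 1.
Equations for k = 0 and k = 1 (AR order 1):
  gamma(0) = phi_1 gamma(1) + c_0
  gamma(1) = phi_1 gamma(0) + c_1
Substituting the second into the first: gamma(0) (1 - phi_1^2) = c_0 + phi_1 c_1, so
  gamma(0) = c_0 / (1 - phi_1^2) = 3 / (1 - (-0.166)^2) = 3 / 0.972444 = 3.085011.
  gamma(1) = phi_1 gamma(0) = (-0.166)(3.085011) = -0.512112.
Therefore gamma(1) = -0.5121 (to 4 decimal places).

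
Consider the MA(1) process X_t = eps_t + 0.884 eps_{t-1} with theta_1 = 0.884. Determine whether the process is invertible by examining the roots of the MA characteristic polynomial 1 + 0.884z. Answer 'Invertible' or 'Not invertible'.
\text{Invertible}

The MA(q) characteristic polynomial is P(z) = 1 + 0.884z.
Invertibility requires all roots to lie outside the unit circle, i.e. |z| > 1 for every root.
This is linear in z: 1 + (0.884) z = 0  =>  z = -1/(0.884) = -1.131222,  |z| = 1.131222.
Moduli of all roots: 1.1312.
All moduli strictly greater than 1? Yes.
Verdict: Invertible.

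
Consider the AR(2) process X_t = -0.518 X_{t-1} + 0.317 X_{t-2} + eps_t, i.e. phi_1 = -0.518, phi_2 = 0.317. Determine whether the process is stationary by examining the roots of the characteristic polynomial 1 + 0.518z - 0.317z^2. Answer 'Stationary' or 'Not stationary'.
\text{Stationary}

The AR(p) characteristic polynomial is P(z) = 1 + 0.518z - 0.317z^2.
Stationarity requires all roots to lie outside the unit circle, i.e. |z| > 1 for every root.
Set 1 + (0.518) z + (-0.317) z^2 = 0, i.e. a z^2 + b z + c = 0 with a = -0.317, b = 0.518, c = 1.
Discriminant D = b^2 - 4ac = (0.518)^2 - 4*(-0.317)*1 = 0.268324 - (-1.268) = 1.536324.
D >= 0, so the roots are real: z = (-b +/- sqrt(D)) / (2a) = (-0.518 +/- 1.239485) / (-0.634).
  z_1 = (-0.518 + 1.239485) / (-0.634) = -1.138,   |z_1| = 1.138.
  z_2 = (-0.518 - 1.239485) / (-0.634) = 2.7721,   |z_2| = 2.7721.
Moduli of all roots: 1.1380, 2.7721.
All moduli strictly greater than 1? Yes.
Verdict: Stationary.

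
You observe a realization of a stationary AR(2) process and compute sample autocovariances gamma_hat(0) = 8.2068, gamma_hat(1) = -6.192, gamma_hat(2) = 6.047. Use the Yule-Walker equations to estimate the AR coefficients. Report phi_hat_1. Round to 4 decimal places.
\hat\phi_{1} = -0.4610

The Yule-Walker equations for an AR(p) process read, in matrix form,
  Gamma_p phi = r_p,   with   (Gamma_p)_{ij} = gamma(|i - j|),
                       (r_p)_i = gamma(i),   i,j = 1..p.
Substitute the sample gammas (Toeplitz matrix and right-hand side of size 2):
  Gamma_p = [[8.2068, -6.192], [-6.192, 8.2068]]
  r_p     = [-6.192, 6.047]
Written out:
  8.2068 phi_1 - 6.192 phi_2 = -6.192
  -6.192 phi_1 + 8.2068 phi_2 = 6.047
Solve by Cramer's rule:
  det = gamma(0)^2 - gamma(1)^2 = (8.2068)^2 - (-6.192)^2 = 67.35156624 - 38.340864 = 29.01070224
  phi_hat_1 = [gamma(1) gamma(0) - gamma(1) gamma(2)] / det = [(-6.192)(8.2068) - (-6.192)(6.047)] / 29.01070224 = -13.3734816 / 29.01070224 = -0.461
  phi_hat_2 = [gamma(0) gamma(2) - gamma(1)^2] / det = [(8.2068)(6.047) - (-6.192)^2] / 29.01070224 = 11.2856556 / 29.01070224 = 0.389
So phi_hat = [-0.4610, 0.3890].
Therefore phi_hat_1 = -0.4610.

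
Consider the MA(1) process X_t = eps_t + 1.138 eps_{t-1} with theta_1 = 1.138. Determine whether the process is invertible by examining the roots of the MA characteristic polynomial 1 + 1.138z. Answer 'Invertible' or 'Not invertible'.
\text{Not invertible}

The MA(q) characteristic polynomial is P(z) = 1 + 1.138z.
Invertibility requires all roots to lie outside the unit circle, i.e. |z| > 1 for every root.
This is linear in z: 1 + (1.138) z = 0  =>  z = -1/(1.138) = -0.878735,  |z| = 0.878735.
Moduli of all roots: 0.8787.
All moduli strictly greater than 1? No.
Verdict: Not invertible.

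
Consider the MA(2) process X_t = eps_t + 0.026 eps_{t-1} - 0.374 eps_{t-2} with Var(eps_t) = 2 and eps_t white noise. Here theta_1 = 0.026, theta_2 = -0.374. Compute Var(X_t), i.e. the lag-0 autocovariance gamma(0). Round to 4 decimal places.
\gamma(0) = 2.2811

For an MA(q) process X_t = eps_t + sum_i theta_i eps_{t-i} with
Var(eps_t) = sigma^2, the variance is
  gamma(0) = sigma^2 * (1 + sum_i theta_i^2).
  sum_i theta_i^2 = (0.026)^2 + (-0.374)^2 = 0.000676 + 0.139876 = 0.140552.
  gamma(0) = 2 * (1 + 0.140552) = 2 * 1.140552 = 2.281104, which rounds to 2.2811.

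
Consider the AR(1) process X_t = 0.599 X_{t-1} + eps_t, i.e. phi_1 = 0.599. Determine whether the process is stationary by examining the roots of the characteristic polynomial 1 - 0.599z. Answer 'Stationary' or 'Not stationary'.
\text{Stationary}

The AR(p) characteristic polynomial is P(z) = 1 - 0.599z.
Stationarity requires all roots to lie outside the unit circle, i.e. |z| > 1 for every root.
This is linear in z: 1 + (-0.599) z = 0  =>  z = -1/(-0.599) = 1.669449,  |z| = 1.669449.
Moduli of all roots: 1.6694.
All moduli strictly greater than 1? Yes.
Verdict: Stationary.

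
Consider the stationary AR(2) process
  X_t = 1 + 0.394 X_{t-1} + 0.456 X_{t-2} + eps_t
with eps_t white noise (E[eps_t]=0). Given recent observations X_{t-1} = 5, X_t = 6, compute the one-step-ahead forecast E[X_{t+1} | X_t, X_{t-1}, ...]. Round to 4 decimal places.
E[X_{t+1} \mid \mathcal F_t] = 5.6440

For an AR(p) model X_t = c + sum_i phi_i X_{t-i} + eps_t, the
one-step-ahead conditional mean is
  E[X_{t+1} | X_t, ...] = c + sum_i phi_i X_{t+1-i}.
Substitute known values:
  E[X_{t+1} | ...] = 1 + (0.394) * (6) + (0.456) * (5)
                   = 5.6440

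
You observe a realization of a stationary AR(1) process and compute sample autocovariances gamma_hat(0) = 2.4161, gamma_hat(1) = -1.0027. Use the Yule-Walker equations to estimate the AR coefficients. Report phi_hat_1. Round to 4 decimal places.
\hat\phi_{1} = -0.4150

The Yule-Walker equations for an AR(p) process read, in matrix form,
  Gamma_p phi = r_p,   with   (Gamma_p)_{ij} = gamma(|i - j|),
                       (r_p)_i = gamma(i),   i,j = 1..p.
Substitute the sample gammas (Toeplitz matrix and right-hand side of size 1):
  Gamma_p = [[2.4161]]
  r_p     = [-1.0027]
With p = 1 this is the single equation gamma(0) phi_1 = gamma(1):
  phi_hat_1 = gamma(1) / gamma(0) = -1.0027 / 2.4161 = -0.4150.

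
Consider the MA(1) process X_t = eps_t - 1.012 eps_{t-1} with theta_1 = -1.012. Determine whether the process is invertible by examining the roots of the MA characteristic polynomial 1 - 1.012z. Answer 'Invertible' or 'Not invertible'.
\text{Not invertible}

The MA(q) characteristic polynomial is P(z) = 1 - 1.012z.
Invertibility requires all roots to lie outside the unit circle, i.e. |z| > 1 for every root.
This is linear in z: 1 + (-1.012) z = 0  =>  z = -1/(-1.012) = 0.988142,  |z| = 0.988142.
Moduli of all roots: 0.9881.
All moduli strictly greater than 1? No.
Verdict: Not invertible.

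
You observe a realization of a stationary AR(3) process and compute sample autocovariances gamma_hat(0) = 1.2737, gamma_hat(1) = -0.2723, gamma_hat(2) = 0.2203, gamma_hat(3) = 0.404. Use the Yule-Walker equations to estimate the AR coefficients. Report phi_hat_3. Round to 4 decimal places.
\hat\phi_{3} = 0.4030

The Yule-Walker equations for an AR(p) process read, in matrix form,
  Gamma_p phi = r_p,   with   (Gamma_p)_{ij} = gamma(|i - j|),
                       (r_p)_i = gamma(i),   i,j = 1..p.
Substitute the sample gammas (Toeplitz matrix and right-hand side of size 3):
  Gamma_p = [[1.2737, -0.2723, 0.2203], [-0.2723, 1.2737, -0.2723], [0.2203, -0.2723, 1.2737]]
  r_p     = [-0.2723, 0.2203, 0.404]
Written out (R1..R3):
  (R1) 1.2737 phi_1 - 0.2723 phi_2 + 0.2203 phi_3 = -0.2723
  (R2) -0.2723 phi_1 + 1.2737 phi_2 - 0.2723 phi_3 = 0.2203
  (R3) 0.2203 phi_1 - 0.2723 phi_2 + 1.2737 phi_3 = 0.404
Gaussian elimination:
  R2 <- R2 - (-0.2723/1.2737) R1 = R2 - (-0.213787) R1:  1.215486 phi_2 - 0.225203 phi_3 = 0.162086
  R3 <- R3 - (0.2203/1.2737) R1 = R3 - (0.172961) R1:  -0.225203 phi_2 + 1.235597 phi_3 = 0.451097
  R3 <- R3 - (-0.225203/1.215486) R2 = R3 - (-0.185278) R2:  1.193872 phi_3 = 0.481128
Back-substitution:
  phi_hat_3 = 0.481128 / 1.193872 = 0.402998
  phi_hat_2 = (0.162086 - (-0.225203)(0.402998)) / 1.215486 = 0.208017
  phi_hat_1 = (-0.2723 - (-0.2723)(0.208017) - (0.2203)(0.402998)) / 1.2737 = -0.239018
So phi_hat = [-0.2390, 0.2080, 0.4030].
Therefore phi_hat_3 = 0.4030.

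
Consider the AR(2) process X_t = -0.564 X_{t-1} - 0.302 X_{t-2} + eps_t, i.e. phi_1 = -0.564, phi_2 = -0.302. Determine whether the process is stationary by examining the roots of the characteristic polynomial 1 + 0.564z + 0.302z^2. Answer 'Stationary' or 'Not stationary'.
\text{Stationary}

The AR(p) characteristic polynomial is P(z) = 1 + 0.564z + 0.302z^2.
Stationarity requires all roots to lie outside the unit circle, i.e. |z| > 1 for every root.
Set 1 + (0.564) z + (0.302) z^2 = 0, i.e. a z^2 + b z + c = 0 with a = 0.302, b = 0.564, c = 1.
Discriminant D = b^2 - 4ac = (0.564)^2 - 4*(0.302)*1 = 0.318096 - (1.208) = -0.889904.
D < 0, so the roots are the complex-conjugate pair z = (-b +/- i sqrt(-D)) / (2a) = -0.9338 +/- 1.5618i.
For a conjugate pair |z|^2 = z * conj(z) = (product of roots) = c/a = 1/(0.302) = 3.311258, so |z| = sqrt(3.311258) = 1.8197 for both roots.
Moduli of all roots: 1.8197, 1.8197.
All moduli strictly greater than 1? Yes.
Verdict: Stationary.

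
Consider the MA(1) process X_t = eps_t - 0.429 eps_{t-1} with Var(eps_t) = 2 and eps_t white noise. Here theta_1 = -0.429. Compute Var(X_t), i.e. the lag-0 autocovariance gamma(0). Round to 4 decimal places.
\gamma(0) = 2.3681

For an MA(q) process X_t = eps_t + sum_i theta_i eps_{t-i} with
Var(eps_t) = sigma^2, the variance is
  gamma(0) = sigma^2 * (1 + sum_i theta_i^2).
  sum_i theta_i^2 = (-0.429)^2 = 0.184041.
  gamma(0) = 2 * (1 + 0.184041) = 2 * 1.184041 = 2.368082, which rounds to 2.3681.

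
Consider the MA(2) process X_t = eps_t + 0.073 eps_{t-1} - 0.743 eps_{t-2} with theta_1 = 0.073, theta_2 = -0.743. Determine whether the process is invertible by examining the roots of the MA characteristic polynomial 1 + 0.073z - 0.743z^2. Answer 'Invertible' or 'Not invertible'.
\text{Invertible}

The MA(q) characteristic polynomial is P(z) = 1 + 0.073z - 0.743z^2.
Invertibility requires all roots to lie outside the unit circle, i.e. |z| > 1 for every root.
Set 1 + (0.073) z + (-0.743) z^2 = 0, i.e. a z^2 + b z + c = 0 with a = -0.743, b = 0.073, c = 1.
Discriminant D = b^2 - 4ac = (0.073)^2 - 4*(-0.743)*1 = 0.005329 - (-2.972) = 2.977329.
D >= 0, so the roots are real: z = (-b +/- sqrt(D)) / (2a) = (-0.073 +/- 1.725494) / (-1.486).
  z_1 = (-0.073 + 1.725494) / (-1.486) = -1.112,   |z_1| = 1.112.
  z_2 = (-0.073 - 1.725494) / (-1.486) = 1.2103,   |z_2| = 1.2103.
Moduli of all roots: 1.1120, 1.2103.
All moduli strictly greater than 1? Yes.
Verdict: Invertible.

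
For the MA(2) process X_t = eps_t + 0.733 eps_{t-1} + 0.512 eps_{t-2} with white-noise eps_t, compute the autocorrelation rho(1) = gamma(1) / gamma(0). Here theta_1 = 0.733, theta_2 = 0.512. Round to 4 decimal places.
\rho(1) = 0.6159

For an MA(q) process with theta_0 = 1, the autocovariance is
  gamma(k) = sigma^2 * sum_{i=0..q-k} theta_i * theta_{i+k},
and rho(k) = gamma(k) / gamma(0). Sigma^2 cancels.
  numerator   = (1)*(0.733) + (0.733)*(0.512) = 1.108296.
  denominator = (1)^2 + (0.733)^2 + (0.512)^2 = 1.799433.
  rho(1) = 1.108296 / 1.799433 = 0.6159.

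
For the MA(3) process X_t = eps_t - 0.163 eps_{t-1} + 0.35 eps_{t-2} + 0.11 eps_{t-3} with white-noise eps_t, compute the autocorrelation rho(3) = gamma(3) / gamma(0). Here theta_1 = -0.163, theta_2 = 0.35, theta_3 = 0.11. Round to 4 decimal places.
\rho(3) = 0.0947

For an MA(q) process with theta_0 = 1, the autocovariance is
  gamma(k) = sigma^2 * sum_{i=0..q-k} theta_i * theta_{i+k},
and rho(k) = gamma(k) / gamma(0). Sigma^2 cancels.
  numerator   = (1)*(0.11) = 0.11.
  denominator = (1)^2 + (-0.163)^2 + (0.35)^2 + (0.11)^2 = 1.161169.
  rho(3) = 0.11 / 1.161169 = 0.0947.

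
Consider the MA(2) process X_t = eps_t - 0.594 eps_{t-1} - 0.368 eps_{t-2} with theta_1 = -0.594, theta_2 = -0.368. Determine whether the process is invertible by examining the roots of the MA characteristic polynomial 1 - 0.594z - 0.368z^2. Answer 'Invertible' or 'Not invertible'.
\text{Invertible}

The MA(q) characteristic polynomial is P(z) = 1 - 0.594z - 0.368z^2.
Invertibility requires all roots to lie outside the unit circle, i.e. |z| > 1 for every root.
Set 1 + (-0.594) z + (-0.368) z^2 = 0, i.e. a z^2 + b z + c = 0 with a = -0.368, b = -0.594, c = 1.
Discriminant D = b^2 - 4ac = (-0.594)^2 - 4*(-0.368)*1 = 0.352836 - (-1.472) = 1.824836.
D >= 0, so the roots are real: z = (-b +/- sqrt(D)) / (2a) = (0.594 +/- 1.350865) / (-0.736).
  z_1 = (0.594 + 1.350865) / (-0.736) = -2.6425,   |z_1| = 2.6425.
  z_2 = (0.594 - 1.350865) / (-0.736) = 1.0283,   |z_2| = 1.0283.
Moduli of all roots: 2.6425, 1.0283.
All moduli strictly greater than 1? Yes.
Verdict: Invertible.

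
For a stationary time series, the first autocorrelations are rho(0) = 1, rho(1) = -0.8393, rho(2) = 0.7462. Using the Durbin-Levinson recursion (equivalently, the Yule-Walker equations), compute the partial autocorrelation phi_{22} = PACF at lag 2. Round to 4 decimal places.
\phi_{22} = 0.1413

The PACF at lag k is phi_{kk}, the last component of the solution
to the Yule-Walker system G_k phi = r_k where
  (G_k)_{ij} = rho(|i - j|), (r_k)_i = rho(i), i,j = 1..k.
Equivalently, Durbin-Levinson gives phi_{kk} iteratively:
  phi_{11} = rho(1)
  phi_{kk} = [rho(k) - sum_{j=1..k-1} phi_{k-1,j} rho(k-j)]
            / [1 - sum_{j=1..k-1} phi_{k-1,j} rho(j)],
  phi_{k,j} = phi_{k-1,j} - phi_{kk} phi_{k-1,k-j},  j = 1..k-1.
Step k = 1:
  phi_11 = rho(1) = -0.8393.
Step k = 2:
  phi_22 = [rho(2) - phi_11 rho(1)] / [1 - phi_11 rho(1)] = [0.7462 - (-0.8393)(-0.8393)] / [1 - (-0.8393)(-0.8393)]
         = 0.04177551 / 0.29557551 = 0.1413.
Therefore phi_{22} = 0.1413.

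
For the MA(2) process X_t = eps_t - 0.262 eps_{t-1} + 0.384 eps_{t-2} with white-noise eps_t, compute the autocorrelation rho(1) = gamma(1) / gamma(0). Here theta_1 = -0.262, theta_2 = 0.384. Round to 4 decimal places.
\rho(1) = -0.2982

For an MA(q) process with theta_0 = 1, the autocovariance is
  gamma(k) = sigma^2 * sum_{i=0..q-k} theta_i * theta_{i+k},
and rho(k) = gamma(k) / gamma(0). Sigma^2 cancels.
  numerator   = (1)*(-0.262) + (-0.262)*(0.384) = -0.362608.
  denominator = (1)^2 + (-0.262)^2 + (0.384)^2 = 1.2161.
  rho(1) = -0.362608 / 1.2161 = -0.2982.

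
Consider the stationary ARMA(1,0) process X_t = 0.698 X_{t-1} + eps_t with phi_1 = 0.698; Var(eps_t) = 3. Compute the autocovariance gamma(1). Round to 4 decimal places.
\gamma(1) = 4.0835

Multiply the model equation by X_{t-k} and take expectations. With theta_0 = psi_0 = 1 and psi_j the MA(infinity) weights, this gives
  gamma(k) - sum_i phi_i gamma(k-i) = c_k,
  c_k = sigma^2 * sum_{j=k..q} theta_j psi_{j-k}   (c_k = 0 for k > q),
using gamma(-m) = gamma(m).
Pure AR (q = 0): c_0 = sigma^2 = 3, c_k = 0 for k >= 1.
Equations for k = 0 and k = 1 (AR order 1):
  gamma(0) = phi_1 gamma(1) + c_0
  gamma(1) = phi_1 gamma(0) + c_1
Substituting the second into the first: gamma(0) (1 - phi_1^2) = c_0 + phi_1 c_1, so
  gamma(0) = c_0 / (1 - phi_1^2) = 3 / (1 - (0.698)^2) = 3 / 0.512796 = 5.85028.
  gamma(1) = phi_1 gamma(0) = (0.698)(5.85028) = 4.083495.
Therefore gamma(1) = 4.0835 (to 4 decimal places).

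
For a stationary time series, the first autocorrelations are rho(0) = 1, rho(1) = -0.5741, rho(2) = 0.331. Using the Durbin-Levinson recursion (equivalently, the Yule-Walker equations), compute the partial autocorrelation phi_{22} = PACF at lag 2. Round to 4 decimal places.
\phi_{22} = 0.0021

The PACF at lag k is phi_{kk}, the last component of the solution
to the Yule-Walker system G_k phi = r_k where
  (G_k)_{ij} = rho(|i - j|), (r_k)_i = rho(i), i,j = 1..k.
Equivalently, Durbin-Levinson gives phi_{kk} iteratively:
  phi_{11} = rho(1)
  phi_{kk} = [rho(k) - sum_{j=1..k-1} phi_{k-1,j} rho(k-j)]
            / [1 - sum_{j=1..k-1} phi_{k-1,j} rho(j)],
  phi_{k,j} = phi_{k-1,j} - phi_{kk} phi_{k-1,k-j},  j = 1..k-1.
Step k = 1:
  phi_11 = rho(1) = -0.5741.
Step k = 2:
  phi_22 = [rho(2) - phi_11 rho(1)] / [1 - phi_11 rho(1)] = [0.331 - (-0.5741)(-0.5741)] / [1 - (-0.5741)(-0.5741)]
         = 0.00140919 / 0.67040919 = 0.0021.
Therefore phi_{22} = 0.0021.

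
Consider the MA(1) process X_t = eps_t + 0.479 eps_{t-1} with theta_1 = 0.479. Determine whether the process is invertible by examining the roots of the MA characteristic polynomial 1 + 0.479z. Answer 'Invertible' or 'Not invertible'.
\text{Invertible}

The MA(q) characteristic polynomial is P(z) = 1 + 0.479z.
Invertibility requires all roots to lie outside the unit circle, i.e. |z| > 1 for every root.
This is linear in z: 1 + (0.479) z = 0  =>  z = -1/(0.479) = -2.087683,  |z| = 2.087683.
Moduli of all roots: 2.0877.
All moduli strictly greater than 1? Yes.
Verdict: Invertible.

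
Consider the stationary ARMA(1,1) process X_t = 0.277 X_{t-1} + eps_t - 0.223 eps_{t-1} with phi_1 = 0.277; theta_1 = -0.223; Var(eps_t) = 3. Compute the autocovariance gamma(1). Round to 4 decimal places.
\gamma(1) = 0.1646

Multiply the model equation by X_{t-k} and take expectations. With theta_0 = psi_0 = 1 and psi_j the MA(infinity) weights, this gives
  gamma(k) - sum_i phi_i gamma(k-i) = c_k,
  c_k = sigma^2 * sum_{j=k..q} theta_j psi_{j-k}   (c_k = 0 for k > q),
using gamma(-m) = gamma(m).
psi-weights needed (psi_j = theta_j + sum_i phi_i psi_{j-i}):
  psi_1 = theta_1 + phi_1 = -0.223 + (0.277) = 0.054
Right-hand sides:
  c_0 = sigma^2 (1 + theta_1 psi_1) = 3 * (1 + (-0.223)(0.054)) = 3 * 0.987958 = 2.963874
  c_1 = sigma^2 theta_1 = 3 * (-0.223) = -0.669
  c_2 = 0
Equations for k = 0 and k = 1 (AR order 1):
  gamma(0) = phi_1 gamma(1) + c_0
  gamma(1) = phi_1 gamma(0) + c_1
Substituting the second into the first: gamma(0) (1 - phi_1^2) = c_0 + phi_1 c_1, so
  gamma(0) = (c_0 + phi_1 c_1) / (1 - phi_1^2) = (2.963874 + (0.277)(-0.669)) / (1 - (0.277)^2) = 2.778561 / 0.923271 = 3.009475.
  gamma(1) = phi_1 gamma(0) + c_1 = (0.277)(3.009475) + (-0.669) = 0.164625.
Therefore gamma(1) = 0.1646 (to 4 decimal places).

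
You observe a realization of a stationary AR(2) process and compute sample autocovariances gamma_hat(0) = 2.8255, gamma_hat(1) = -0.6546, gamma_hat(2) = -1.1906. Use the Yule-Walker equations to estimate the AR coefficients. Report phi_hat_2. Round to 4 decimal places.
\hat\phi_{2} = -0.5020

The Yule-Walker equations for an AR(p) process read, in matrix form,
  Gamma_p phi = r_p,   with   (Gamma_p)_{ij} = gamma(|i - j|),
                       (r_p)_i = gamma(i),   i,j = 1..p.
Substitute the sample gammas (Toeplitz matrix and right-hand side of size 2):
  Gamma_p = [[2.8255, -0.6546], [-0.6546, 2.8255]]
  r_p     = [-0.6546, -1.1906]
Written out:
  2.8255 phi_1 - 0.6546 phi_2 = -0.6546
  -0.6546 phi_1 + 2.8255 phi_2 = -1.1906
Solve by Cramer's rule:
  det = gamma(0)^2 - gamma(1)^2 = (2.8255)^2 - (-0.6546)^2 = 7.98345025 - 0.42850116 = 7.55494909
  phi_hat_1 = [gamma(1) gamma(0) - gamma(1) gamma(2)] / det = [(-0.6546)(2.8255) - (-0.6546)(-1.1906)] / 7.55494909 = -2.62893906 / 7.55494909 = -0.348
  phi_hat_2 = [gamma(0) gamma(2) - gamma(1)^2] / det = [(2.8255)(-1.1906) - (-0.6546)^2] / 7.55494909 = -3.79254146 / 7.55494909 = -0.502
So phi_hat = [-0.3480, -0.5020].
Therefore phi_hat_2 = -0.5020.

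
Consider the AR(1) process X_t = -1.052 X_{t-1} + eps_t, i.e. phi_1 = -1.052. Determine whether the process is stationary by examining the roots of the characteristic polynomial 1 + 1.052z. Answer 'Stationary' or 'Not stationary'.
\text{Not stationary}

The AR(p) characteristic polynomial is P(z) = 1 + 1.052z.
Stationarity requires all roots to lie outside the unit circle, i.e. |z| > 1 for every root.
This is linear in z: 1 + (1.052) z = 0  =>  z = -1/(1.052) = -0.95057,  |z| = 0.95057.
Moduli of all roots: 0.9506.
All moduli strictly greater than 1? No.
Verdict: Not stationary.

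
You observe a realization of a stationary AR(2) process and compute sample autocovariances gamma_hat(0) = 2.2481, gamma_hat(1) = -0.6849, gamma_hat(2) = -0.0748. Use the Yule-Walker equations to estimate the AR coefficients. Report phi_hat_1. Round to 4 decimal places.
\hat\phi_{1} = -0.3470

The Yule-Walker equations for an AR(p) process read, in matrix form,
  Gamma_p phi = r_p,   with   (Gamma_p)_{ij} = gamma(|i - j|),
                       (r_p)_i = gamma(i),   i,j = 1..p.
Substitute the sample gammas (Toeplitz matrix and right-hand side of size 2):
  Gamma_p = [[2.2481, -0.6849], [-0.6849, 2.2481]]
  r_p     = [-0.6849, -0.0748]
Written out:
  2.2481 phi_1 - 0.6849 phi_2 = -0.6849
  -0.6849 phi_1 + 2.2481 phi_2 = -0.0748
Solve by Cramer's rule:
  det = gamma(0)^2 - gamma(1)^2 = (2.2481)^2 - (-0.6849)^2 = 5.05395361 - 0.46908801 = 4.5848656
  phi_hat_1 = [gamma(1) gamma(0) - gamma(1) gamma(2)] / det = [(-0.6849)(2.2481) - (-0.6849)(-0.0748)] / 4.5848656 = -1.59095421 / 4.5848656 = -0.347
  phi_hat_2 = [gamma(0) gamma(2) - gamma(1)^2] / det = [(2.2481)(-0.0748) - (-0.6849)^2] / 4.5848656 = -0.63724589 / 4.5848656 = -0.139
So phi_hat = [-0.3470, -0.1390].
Therefore phi_hat_1 = -0.3470.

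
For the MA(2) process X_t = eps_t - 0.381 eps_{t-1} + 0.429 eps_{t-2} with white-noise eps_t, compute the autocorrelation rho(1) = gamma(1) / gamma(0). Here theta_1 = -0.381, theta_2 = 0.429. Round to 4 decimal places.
\rho(1) = -0.4096

For an MA(q) process with theta_0 = 1, the autocovariance is
  gamma(k) = sigma^2 * sum_{i=0..q-k} theta_i * theta_{i+k},
and rho(k) = gamma(k) / gamma(0). Sigma^2 cancels.
  numerator   = (1)*(-0.381) + (-0.381)*(0.429) = -0.544449.
  denominator = (1)^2 + (-0.381)^2 + (0.429)^2 = 1.329202.
  rho(1) = -0.544449 / 1.329202 = -0.4096.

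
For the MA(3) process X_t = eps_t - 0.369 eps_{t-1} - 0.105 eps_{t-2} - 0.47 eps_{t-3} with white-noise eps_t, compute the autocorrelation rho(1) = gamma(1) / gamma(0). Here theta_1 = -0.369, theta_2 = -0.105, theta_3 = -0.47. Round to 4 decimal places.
\rho(1) = -0.2053

For an MA(q) process with theta_0 = 1, the autocovariance is
  gamma(k) = sigma^2 * sum_{i=0..q-k} theta_i * theta_{i+k},
and rho(k) = gamma(k) / gamma(0). Sigma^2 cancels.
  numerator   = (1)*(-0.369) + (-0.369)*(-0.105) + (-0.105)*(-0.47) = -0.280905.
  denominator = (1)^2 + (-0.369)^2 + (-0.105)^2 + (-0.47)^2 = 1.368086.
  rho(1) = -0.280905 / 1.368086 = -0.2053.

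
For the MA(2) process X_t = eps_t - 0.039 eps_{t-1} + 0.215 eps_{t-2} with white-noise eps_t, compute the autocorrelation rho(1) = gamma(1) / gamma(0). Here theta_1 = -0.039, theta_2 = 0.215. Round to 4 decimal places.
\rho(1) = -0.0452

For an MA(q) process with theta_0 = 1, the autocovariance is
  gamma(k) = sigma^2 * sum_{i=0..q-k} theta_i * theta_{i+k},
and rho(k) = gamma(k) / gamma(0). Sigma^2 cancels.
  numerator   = (1)*(-0.039) + (-0.039)*(0.215) = -0.047385.
  denominator = (1)^2 + (-0.039)^2 + (0.215)^2 = 1.047746.
  rho(1) = -0.047385 / 1.047746 = -0.0452.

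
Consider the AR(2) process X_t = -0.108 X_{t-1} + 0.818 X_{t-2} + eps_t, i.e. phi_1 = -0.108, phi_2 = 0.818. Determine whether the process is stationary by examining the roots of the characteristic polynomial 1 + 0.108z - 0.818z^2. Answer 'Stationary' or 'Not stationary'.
\text{Stationary}

The AR(p) characteristic polynomial is P(z) = 1 + 0.108z - 0.818z^2.
Stationarity requires all roots to lie outside the unit circle, i.e. |z| > 1 for every root.
Set 1 + (0.108) z + (-0.818) z^2 = 0, i.e. a z^2 + b z + c = 0 with a = -0.818, b = 0.108, c = 1.
Discriminant D = b^2 - 4ac = (0.108)^2 - 4*(-0.818)*1 = 0.011664 - (-3.272) = 3.283664.
D >= 0, so the roots are real: z = (-b +/- sqrt(D)) / (2a) = (-0.108 +/- 1.812088) / (-1.636).
  z_1 = (-0.108 + 1.812088) / (-1.636) = -1.0416,   |z_1| = 1.0416.
  z_2 = (-0.108 - 1.812088) / (-1.636) = 1.1736,   |z_2| = 1.1736.
Moduli of all roots: 1.0416, 1.1736.
All moduli strictly greater than 1? Yes.
Verdict: Stationary.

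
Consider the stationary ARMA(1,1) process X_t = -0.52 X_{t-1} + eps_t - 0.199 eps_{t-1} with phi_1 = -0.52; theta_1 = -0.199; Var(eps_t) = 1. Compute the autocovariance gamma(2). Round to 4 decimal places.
\gamma(2) = 0.5655

Multiply the model equation by X_{t-k} and take expectations. With theta_0 = psi_0 = 1 and psi_j the MA(infinity) weights, this gives
  gamma(k) - sum_i phi_i gamma(k-i) = c_k,
  c_k = sigma^2 * sum_{j=k..q} theta_j psi_{j-k}   (c_k = 0 for k > q),
using gamma(-m) = gamma(m).
psi-weights needed (psi_j = theta_j + sum_i phi_i psi_{j-i}):
  psi_1 = theta_1 + phi_1 = -0.199 + (-0.52) = -0.719
Right-hand sides:
  c_0 = sigma^2 (1 + theta_1 psi_1) = 1 * (1 + (-0.199)(-0.719)) = 1 * 1.143081 = 1.143081
  c_1 = sigma^2 theta_1 = 1 * (-0.199) = -0.199
  c_2 = 0
Equations for k = 0 and k = 1 (AR order 1):
  gamma(0) = phi_1 gamma(1) + c_0
  gamma(1) = phi_1 gamma(0) + c_1
Substituting the second into the first: gamma(0) (1 - phi_1^2) = c_0 + phi_1 c_1, so
  gamma(0) = (c_0 + phi_1 c_1) / (1 - phi_1^2) = (1.143081 + (-0.52)(-0.199)) / (1 - (-0.52)^2) = 1.246561 / 0.7296 = 1.708554.
  gamma(1) = phi_1 gamma(0) + c_1 = (-0.52)(1.708554) + (-0.199) = -1.087448.
For k = 2 (> q): gamma(2) = phi_1 gamma(1) = (-0.52)(-1.087448) = 0.565473.
Therefore gamma(2) = 0.5655 (to 4 decimal places).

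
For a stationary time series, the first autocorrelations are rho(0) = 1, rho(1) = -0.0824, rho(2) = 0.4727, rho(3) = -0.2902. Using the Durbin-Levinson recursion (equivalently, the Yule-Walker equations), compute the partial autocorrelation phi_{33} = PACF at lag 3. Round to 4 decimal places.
\phi_{33} = -0.2980

The PACF at lag k is phi_{kk}, the last component of the solution
to the Yule-Walker system G_k phi = r_k where
  (G_k)_{ij} = rho(|i - j|), (r_k)_i = rho(i), i,j = 1..k.
Equivalently, Durbin-Levinson gives phi_{kk} iteratively:
  phi_{11} = rho(1)
  phi_{kk} = [rho(k) - sum_{j=1..k-1} phi_{k-1,j} rho(k-j)]
            / [1 - sum_{j=1..k-1} phi_{k-1,j} rho(j)],
  phi_{k,j} = phi_{k-1,j} - phi_{kk} phi_{k-1,k-j},  j = 1..k-1.
Step k = 1:
  phi_11 = rho(1) = -0.0824.
Step k = 2:
  phi_22 = [rho(2) - phi_11 rho(1)] / [1 - phi_11 rho(1)] = [0.4727 - (-0.0824)(-0.0824)] / [1 - (-0.0824)(-0.0824)]
         = 0.46591024 / 0.99321024 = 0.469095.
  Update: phi_21 = phi_11 - phi_22 phi_11 = -0.0824 - (0.469095)(-0.0824) = -0.043747.
Step k = 3:
  phi_33 = [rho(3) - phi_21 rho(2) - phi_22 rho(1)] / [1 - phi_21 rho(1) - phi_22 rho(2)]
    numerator   = -0.2902 - (-0.043747)(0.4727) - (0.469095)(-0.0824) = -0.23086756
    denominator = 1 - (-0.043747)(-0.0824) - (0.469095)(0.4727) = 0.77465394
  phi_33 = -0.23086756 / 0.77465394 = -0.298.
Therefore phi_{33} = -0.2980.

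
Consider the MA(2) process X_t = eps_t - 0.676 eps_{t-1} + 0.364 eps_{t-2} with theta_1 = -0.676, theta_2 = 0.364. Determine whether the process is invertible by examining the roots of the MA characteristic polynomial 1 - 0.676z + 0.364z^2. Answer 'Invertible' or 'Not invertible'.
\text{Invertible}

The MA(q) characteristic polynomial is P(z) = 1 - 0.676z + 0.364z^2.
Invertibility requires all roots to lie outside the unit circle, i.e. |z| > 1 for every root.
Set 1 + (-0.676) z + (0.364) z^2 = 0, i.e. a z^2 + b z + c = 0 with a = 0.364, b = -0.676, c = 1.
Discriminant D = b^2 - 4ac = (-0.676)^2 - 4*(0.364)*1 = 0.456976 - (1.456) = -0.999024.
D < 0, so the roots are the complex-conjugate pair z = (-b +/- i sqrt(-D)) / (2a) = 0.9286 +/- 1.373i.
For a conjugate pair |z|^2 = z * conj(z) = (product of roots) = c/a = 1/(0.364) = 2.747253, so |z| = sqrt(2.747253) = 1.6575 for both roots.
Moduli of all roots: 1.6575, 1.6575.
All moduli strictly greater than 1? Yes.
Verdict: Invertible.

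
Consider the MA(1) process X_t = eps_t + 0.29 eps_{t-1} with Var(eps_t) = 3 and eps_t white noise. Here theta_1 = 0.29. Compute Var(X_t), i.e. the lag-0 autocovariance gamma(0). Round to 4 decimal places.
\gamma(0) = 3.2523

For an MA(q) process X_t = eps_t + sum_i theta_i eps_{t-i} with
Var(eps_t) = sigma^2, the variance is
  gamma(0) = sigma^2 * (1 + sum_i theta_i^2).
  sum_i theta_i^2 = (0.29)^2 = 0.0841.
  gamma(0) = 3 * (1 + 0.0841) = 3 * 1.0841 = 3.2523.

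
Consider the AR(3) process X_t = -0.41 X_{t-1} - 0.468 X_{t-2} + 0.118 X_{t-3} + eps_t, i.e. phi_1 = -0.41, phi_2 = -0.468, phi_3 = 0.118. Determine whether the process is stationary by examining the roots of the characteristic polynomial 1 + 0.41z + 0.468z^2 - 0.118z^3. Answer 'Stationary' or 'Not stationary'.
\text{Stationary}

The AR(p) characteristic polynomial is P(z) = 1 + 0.41z + 0.468z^2 - 0.118z^3.
Stationarity requires all roots to lie outside the unit circle, i.e. |z| > 1 for every root.
Degree 3: look for a simple real root z0 first, then factor out (1 - z/z0) and solve the remaining quadratic.
Testing z0 = 5: P(5) = 1 + (0.41)(5) + (0.468)(5)^2 + (-0.118)(5)^3
  = 1 + (2.05) + (11.7) + (-14.75) = 0.  So z_0 = 5 is a root, |z_0| = 5.
Divide out the factor (1 - 0.2 z) = (1 - z/z0) (since 1/z0 = 0.2):
  P(z) = (1 - 0.2 z)(1 + (0.61) z + (0.59) z^2)
  [check: z-coef 0.61 - (0.2) = 0.41; z^2-coef 0.59 - (0.2)(0.61) = 0.468; z^3-coef -(0.2)(0.59) = -0.118.]
Remaining roots from the quadratic factor 1 + (0.61) z + (0.59) z^2:
  Set 1 + (0.61) z + (0.59) z^2 = 0, i.e. a z^2 + b z + c = 0 with a = 0.59, b = 0.61, c = 1.
  Discriminant D = b^2 - 4ac = (0.61)^2 - 4*(0.59)*1 = 0.3721 - (2.36) = -1.9879.
  D < 0, so the roots are the complex-conjugate pair z = (-b +/- i sqrt(-D)) / (2a) = -0.5169 +/- 1.1949i.
  For a conjugate pair |z|^2 = z * conj(z) = (product of roots) = c/a = 1/(0.59) = 1.694915, so |z| = sqrt(1.694915) = 1.3019 for both roots.
Moduli of all roots: 5.0000, 1.3019, 1.3019.
All moduli strictly greater than 1? Yes.
Verdict: Stationary.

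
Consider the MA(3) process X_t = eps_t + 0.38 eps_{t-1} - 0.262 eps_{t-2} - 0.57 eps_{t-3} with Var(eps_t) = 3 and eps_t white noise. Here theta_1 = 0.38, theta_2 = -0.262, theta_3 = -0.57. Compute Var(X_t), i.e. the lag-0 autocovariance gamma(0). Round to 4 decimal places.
\gamma(0) = 4.6138

For an MA(q) process X_t = eps_t + sum_i theta_i eps_{t-i} with
Var(eps_t) = sigma^2, the variance is
  gamma(0) = sigma^2 * (1 + sum_i theta_i^2).
  sum_i theta_i^2 = (0.38)^2 + (-0.262)^2 + (-0.57)^2 = 0.1444 + 0.068644 + 0.3249 = 0.537944.
  gamma(0) = 3 * (1 + 0.537944) = 3 * 1.537944 = 4.613832, which rounds to 4.6138.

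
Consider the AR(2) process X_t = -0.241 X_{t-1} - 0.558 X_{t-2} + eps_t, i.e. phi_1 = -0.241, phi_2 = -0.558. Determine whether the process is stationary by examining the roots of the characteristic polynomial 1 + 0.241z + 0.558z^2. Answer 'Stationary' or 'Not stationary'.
\text{Stationary}

The AR(p) characteristic polynomial is P(z) = 1 + 0.241z + 0.558z^2.
Stationarity requires all roots to lie outside the unit circle, i.e. |z| > 1 for every root.
Set 1 + (0.241) z + (0.558) z^2 = 0, i.e. a z^2 + b z + c = 0 with a = 0.558, b = 0.241, c = 1.
Discriminant D = b^2 - 4ac = (0.241)^2 - 4*(0.558)*1 = 0.058081 - (2.232) = -2.173919.
D < 0, so the roots are the complex-conjugate pair z = (-b +/- i sqrt(-D)) / (2a) = -0.2159 +/- 1.3212i.
For a conjugate pair |z|^2 = z * conj(z) = (product of roots) = c/a = 1/(0.558) = 1.792115, so |z| = sqrt(1.792115) = 1.3387 for both roots.
Moduli of all roots: 1.3387, 1.3387.
All moduli strictly greater than 1? Yes.
Verdict: Stationary.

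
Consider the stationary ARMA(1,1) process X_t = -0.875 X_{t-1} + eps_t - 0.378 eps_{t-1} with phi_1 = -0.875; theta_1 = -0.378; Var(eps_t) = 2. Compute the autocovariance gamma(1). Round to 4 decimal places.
\gamma(1) = -14.2287

Multiply the model equation by X_{t-k} and take expectations. With theta_0 = psi_0 = 1 and psi_j the MA(infinity) weights, this gives
  gamma(k) - sum_i phi_i gamma(k-i) = c_k,
  c_k = sigma^2 * sum_{j=k..q} theta_j psi_{j-k}   (c_k = 0 for k > q),
using gamma(-m) = gamma(m).
psi-weights needed (psi_j = theta_j + sum_i phi_i psi_{j-i}):
  psi_1 = theta_1 + phi_1 = -0.378 + (-0.875) = -1.253
Right-hand sides:
  c_0 = sigma^2 (1 + theta_1 psi_1) = 2 * (1 + (-0.378)(-1.253)) = 2 * 1.473634 = 2.947268
  c_1 = sigma^2 theta_1 = 2 * (-0.378) = -0.756
  c_2 = 0
Equations for k = 0 and k = 1 (AR order 1):
  gamma(0) = phi_1 gamma(1) + c_0
  gamma(1) = phi_1 gamma(0) + c_1
Substituting the second into the first: gamma(0) (1 - phi_1^2) = c_0 + phi_1 c_1, so
  gamma(0) = (c_0 + phi_1 c_1) / (1 - phi_1^2) = (2.947268 + (-0.875)(-0.756)) / (1 - (-0.875)^2) = 3.608768 / 0.234375 = 15.39741.
  gamma(1) = phi_1 gamma(0) + c_1 = (-0.875)(15.39741) + (-0.756) = -14.228734.
Therefore gamma(1) = -14.2287 (to 4 decimal places).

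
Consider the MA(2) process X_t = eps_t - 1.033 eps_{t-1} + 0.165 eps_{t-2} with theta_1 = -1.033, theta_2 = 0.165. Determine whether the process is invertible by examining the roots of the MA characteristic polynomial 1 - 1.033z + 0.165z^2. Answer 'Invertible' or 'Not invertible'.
\text{Invertible}

The MA(q) characteristic polynomial is P(z) = 1 - 1.033z + 0.165z^2.
Invertibility requires all roots to lie outside the unit circle, i.e. |z| > 1 for every root.
Set 1 + (-1.033) z + (0.165) z^2 = 0, i.e. a z^2 + b z + c = 0 with a = 0.165, b = -1.033, c = 1.
Discriminant D = b^2 - 4ac = (-1.033)^2 - 4*(0.165)*1 = 1.067089 - (0.66) = 0.407089.
D >= 0, so the roots are real: z = (-b +/- sqrt(D)) / (2a) = (1.033 +/- 0.638035) / (0.33).
  z_1 = (1.033 + 0.638035) / (0.33) = 5.0637,   |z_1| = 5.0637.
  z_2 = (1.033 - 0.638035) / (0.33) = 1.1969,   |z_2| = 1.1969.
Moduli of all roots: 5.0637, 1.1969.
All moduli strictly greater than 1? Yes.
Verdict: Invertible.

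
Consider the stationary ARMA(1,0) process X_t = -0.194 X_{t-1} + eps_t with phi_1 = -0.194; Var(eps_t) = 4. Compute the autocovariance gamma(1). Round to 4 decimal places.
\gamma(1) = -0.8063

Multiply the model equation by X_{t-k} and take expectations. With theta_0 = psi_0 = 1 and psi_j the MA(infinity) weights, this gives
  gamma(k) - sum_i phi_i gamma(k-i) = c_k,
  c_k = sigma^2 * sum_{j=k..q} theta_j psi_{j-k}   (c_k = 0 for k > q),
using gamma(-m) = gamma(m).
Pure AR (q = 0): c_0 = sigma^2 = 4, c_k = 0 for k >= 1.
Equations for k = 0 and k = 1 (AR order 1):
  gamma(0) = phi_1 gamma(1) + c_0
  gamma(1) = phi_1 gamma(0) + c_1
Substituting the second into the first: gamma(0) (1 - phi_1^2) = c_0 + phi_1 c_1, so
  gamma(0) = c_0 / (1 - phi_1^2) = 4 / (1 - (-0.194)^2) = 4 / 0.962364 = 4.156431.
  gamma(1) = phi_1 gamma(0) = (-0.194)(4.156431) = -0.806348.
Therefore gamma(1) = -0.8063 (to 4 decimal places).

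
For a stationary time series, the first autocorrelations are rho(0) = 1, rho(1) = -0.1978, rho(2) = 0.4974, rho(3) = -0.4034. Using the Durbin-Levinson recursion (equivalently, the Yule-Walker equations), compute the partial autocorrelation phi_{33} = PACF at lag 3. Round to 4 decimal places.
\phi_{33} = -0.3470

The PACF at lag k is phi_{kk}, the last component of the solution
to the Yule-Walker system G_k phi = r_k where
  (G_k)_{ij} = rho(|i - j|), (r_k)_i = rho(i), i,j = 1..k.
Equivalently, Durbin-Levinson gives phi_{kk} iteratively:
  phi_{11} = rho(1)
  phi_{kk} = [rho(k) - sum_{j=1..k-1} phi_{k-1,j} rho(k-j)]
            / [1 - sum_{j=1..k-1} phi_{k-1,j} rho(j)],
  phi_{k,j} = phi_{k-1,j} - phi_{kk} phi_{k-1,k-j},  j = 1..k-1.
Step k = 1:
  phi_11 = rho(1) = -0.1978.
Step k = 2:
  phi_22 = [rho(2) - phi_11 rho(1)] / [1 - phi_11 rho(1)] = [0.4974 - (-0.1978)(-0.1978)] / [1 - (-0.1978)(-0.1978)]
         = 0.45827516 / 0.96087516 = 0.476935.
  Update: phi_21 = phi_11 - phi_22 phi_11 = -0.1978 - (0.476935)(-0.1978) = -0.103462.
Step k = 3:
  phi_33 = [rho(3) - phi_21 rho(2) - phi_22 rho(1)] / [1 - phi_21 rho(1) - phi_22 rho(2)]
    numerator   = -0.4034 - (-0.103462)(0.4974) - (0.476935)(-0.1978) = -0.25760011
    denominator = 1 - (-0.103462)(-0.1978) - (0.476935)(0.4974) = 0.74230762
  phi_33 = -0.25760011 / 0.74230762 = -0.347.
Therefore phi_{33} = -0.3470.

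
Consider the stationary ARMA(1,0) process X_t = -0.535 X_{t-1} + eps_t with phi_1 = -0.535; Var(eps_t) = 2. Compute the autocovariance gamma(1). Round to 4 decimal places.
\gamma(1) = -1.4991

Multiply the model equation by X_{t-k} and take expectations. With theta_0 = psi_0 = 1 and psi_j the MA(infinity) weights, this gives
  gamma(k) - sum_i phi_i gamma(k-i) = c_k,
  c_k = sigma^2 * sum_{j=k..q} theta_j psi_{j-k}   (c_k = 0 for k > q),
using gamma(-m) = gamma(m).
Pure AR (q = 0): c_0 = sigma^2 = 2, c_k = 0 for k >= 1.
Equations for k = 0 and k = 1 (AR order 1):
  gamma(0) = phi_1 gamma(1) + c_0
  gamma(1) = phi_1 gamma(0) + c_1
Substituting the second into the first: gamma(0) (1 - phi_1^2) = c_0 + phi_1 c_1, so
  gamma(0) = c_0 / (1 - phi_1^2) = 2 / (1 - (-0.535)^2) = 2 / 0.713775 = 2.802003.
  gamma(1) = phi_1 gamma(0) = (-0.535)(2.802003) = -1.499072.
Therefore gamma(1) = -1.4991 (to 4 decimal places).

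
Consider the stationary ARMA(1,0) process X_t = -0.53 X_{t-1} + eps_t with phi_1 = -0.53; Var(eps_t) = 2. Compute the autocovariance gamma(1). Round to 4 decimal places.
\gamma(1) = -1.4741

Multiply the model equation by X_{t-k} and take expectations. With theta_0 = psi_0 = 1 and psi_j the MA(infinity) weights, this gives
  gamma(k) - sum_i phi_i gamma(k-i) = c_k,
  c_k = sigma^2 * sum_{j=k..q} theta_j psi_{j-k}   (c_k = 0 for k > q),
using gamma(-m) = gamma(m).
Pure AR (q = 0): c_0 = sigma^2 = 2, c_k = 0 for k >= 1.
Equations for k = 0 and k = 1 (AR order 1):
  gamma(0) = phi_1 gamma(1) + c_0
  gamma(1) = phi_1 gamma(0) + c_1
Substituting the second into the first: gamma(0) (1 - phi_1^2) = c_0 + phi_1 c_1, so
  gamma(0) = c_0 / (1 - phi_1^2) = 2 / (1 - (-0.53)^2) = 2 / 0.7191 = 2.781254.
  gamma(1) = phi_1 gamma(0) = (-0.53)(2.781254) = -1.474065.
Therefore gamma(1) = -1.4741 (to 4 decimal places).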